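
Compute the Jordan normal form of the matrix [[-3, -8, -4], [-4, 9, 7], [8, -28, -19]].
J = [[-5, 1, 0], [0, -5, 0], [0, 0, -3]]

The characteristic polynomial is det(xI - A) = (x + 3)(x + 5)^2, so the eigenvalues are -5 (algebraic multiplicity 2), -3 (algebraic multiplicity 1).

For λ = -5: rank(A + 5I) = 2, rank((A + 5I)^2) = 1. The eigenspace has dimension 3 - 2 = 1, so there is 1 Jordan block; the rank sequence gives block sizes [2].

For λ = -3: algebraic multiplicity 1 gives one 1×1 block.

Assembling the blocks gives the Jordan form J above.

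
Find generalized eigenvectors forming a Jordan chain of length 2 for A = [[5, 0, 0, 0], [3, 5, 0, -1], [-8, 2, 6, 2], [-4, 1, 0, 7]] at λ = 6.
We seek v_1 ∈ ker((A - 6I)^2) \ ker(A - 6I), then set v_{i+1} = (A - 6I) v_i.

One such chain is v_1 = [[0, 0, -2, -1]]^T, v_2 = [[0, 1, -2, -1]]^T. Check: (A - 6I) v_2 = [[0, 0, 0, 0]]^T = 0.

v_1 = [[0, 0, -2, -1]]^T, v_2 = [[0, 1, -2, -1]]^T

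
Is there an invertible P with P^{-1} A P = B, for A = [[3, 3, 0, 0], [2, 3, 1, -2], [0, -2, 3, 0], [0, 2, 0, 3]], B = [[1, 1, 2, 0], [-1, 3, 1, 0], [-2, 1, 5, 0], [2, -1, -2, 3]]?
Two matrices over a field are similar if and only if they have the same invariant factors.

Both A and B have characteristic polynomial (x - 3)^4 and minimal polynomial (x - 3)^3. Computing further, both have invariant factors x - 3, (x - 3)^3. Hence A and B are similar.

Yes.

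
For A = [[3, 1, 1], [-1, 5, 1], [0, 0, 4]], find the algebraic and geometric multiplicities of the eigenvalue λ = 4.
algebraic multiplicity 3, geometric multiplicity 2

The characteristic polynomial is (x - 4)^3, so the factor x - 4 appears with exponent 3: the algebraic multiplicity is 3.

rank(A - 4I) = 1, so the eigenspace has dimension 3 - 1 = 2: the geometric multiplicity is 2.

Since 2 < 3, A is not diagonalizable.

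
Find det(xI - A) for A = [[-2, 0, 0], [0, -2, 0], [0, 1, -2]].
χ_A(x) = (x + 2)^3

xI - A = [[x + 2, 0, 0], [0, x + 2, 0], [0, -1, x + 2]].

Expanding det(xI - A) along the first row:
det(xI - A) = + (x + 2)·det([[x + 2, 0], [-1, x + 2]]) - (0)·det([[0, 0], [0, x + 2]]) + (0)·det([[0, x + 2], [0, -1]]).

Evaluating gives χ_A(x) = x^3 + 6x^2 + 12x + 8 = (x + 2)^3.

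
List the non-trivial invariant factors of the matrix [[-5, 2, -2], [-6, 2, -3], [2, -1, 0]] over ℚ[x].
x + 1, (x + 1)^2

The Jordan structure of A has elementary divisors (x + 1)^2, (x + 1). Arranging the block sizes at each eigenvalue in decreasing order and taking row products gives the invariant factors.

Invariant factors (smallest first, each dividing the next): x + 1, (x + 1)^2.

Check: the last factor (x + 1)^2 is the minimal polynomial, and the product (x + 1)^3 is the characteristic polynomial.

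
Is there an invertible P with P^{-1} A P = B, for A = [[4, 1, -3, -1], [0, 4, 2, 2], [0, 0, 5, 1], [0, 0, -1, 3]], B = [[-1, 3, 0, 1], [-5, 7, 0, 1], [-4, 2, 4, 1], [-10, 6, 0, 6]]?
Yes.

Two matrices over a field are similar if and only if they have the same invariant factors.

Both A and B have characteristic polynomial (x - 4)^4 and minimal polynomial (x - 4)^2. Computing further, both have invariant factors (x - 4)^2, (x - 4)^2. Hence A and B are similar.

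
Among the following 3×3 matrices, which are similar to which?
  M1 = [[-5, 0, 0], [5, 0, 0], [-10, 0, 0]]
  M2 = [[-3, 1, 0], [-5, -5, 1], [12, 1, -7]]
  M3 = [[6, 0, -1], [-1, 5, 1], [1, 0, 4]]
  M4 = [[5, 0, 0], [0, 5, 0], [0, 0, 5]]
Characteristic polynomials: χ_{M1} = x^2(x + 5), χ_{M2} = (x + 5)^3, χ_{M3} = (x - 5)^3, χ_{M4} = (x - 5)^3.

{M1}: invariant factors x, x(x + 5).

{M2}: invariant factors (x + 5)^3.

{M3}: invariant factors x - 5, (x - 5)^2.

{M4}: invariant factors x - 5, x - 5, x - 5.

Matrices are similar if and only if their invariant-factor lists agree; the partition into similarity classes is {M1}, {M2}, {M3}, {M4}.

4 classes: {M1}, {M2}, {M3}, {M4}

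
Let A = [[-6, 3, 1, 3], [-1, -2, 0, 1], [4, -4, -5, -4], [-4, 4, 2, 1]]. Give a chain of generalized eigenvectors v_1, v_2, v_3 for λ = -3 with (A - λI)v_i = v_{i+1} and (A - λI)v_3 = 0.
v_1 = [[0, 1, 1, -1]]^T, v_2 = [[1, 0, -2, 2]]^T, v_3 = [[1, 1, 0, 0]]^T

We seek v_1 ∈ ker((A + 3I)^3) \ ker((A + 3I)^2), then set v_{i+1} = (A + 3I) v_i.

One such chain is v_1 = [[0, 1, 1, -1]]^T, v_2 = [[1, 0, -2, 2]]^T, v_3 = [[1, 1, 0, 0]]^T. Check: (A + 3I) v_3 = [[0, 0, 0, 0]]^T = 0.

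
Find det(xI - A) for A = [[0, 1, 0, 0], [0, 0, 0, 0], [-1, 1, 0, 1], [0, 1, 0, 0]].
xI - A = [[x, -1, 0, 0], [0, x, 0, 0], [1, -1, x, -1], [0, -1, 0, x]].

Expanding det(xI - A) along the first row:
det(xI - A) = + (x)·det([[x, 0, 0], [-1, x, -1], [-1, 0, x]]) - (-1)·det([[0, 0, 0], [1, x, -1], [0, 0, x]]) + (0)·det([[0, x, 0], [1, -1, -1], [0, -1, x]]) - (0)·det([[0, x, 0], [1, -1, x], [0, -1, 0]]).

Evaluating gives χ_A(x) = x^4.

χ_A(x) = x^4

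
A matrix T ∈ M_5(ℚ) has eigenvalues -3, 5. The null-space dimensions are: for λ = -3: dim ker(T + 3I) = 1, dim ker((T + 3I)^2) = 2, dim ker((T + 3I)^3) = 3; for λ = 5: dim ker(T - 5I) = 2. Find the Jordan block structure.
λ = -3: successive nullity increments [1, 1, 1] count blocks of size ≥ k; block sizes are [3].
λ = 5: successive nullity increments [2] count blocks of size ≥ k; block sizes are [1, 1].

Jordan blocks: (-3, 3), (5, 1), (5, 1)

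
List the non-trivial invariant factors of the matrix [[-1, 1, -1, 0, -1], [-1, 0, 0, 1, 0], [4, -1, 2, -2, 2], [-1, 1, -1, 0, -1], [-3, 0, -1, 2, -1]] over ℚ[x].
The Jordan structure of A has elementary divisors x^3, x^2. Arranging the block sizes at each eigenvalue in decreasing order and taking row products gives the invariant factors.

Invariant factors (smallest first, each dividing the next): x^2, x^3.

Check: the last factor x^3 is the minimal polynomial, and the product x^5 is the characteristic polynomial.

x^2, x^3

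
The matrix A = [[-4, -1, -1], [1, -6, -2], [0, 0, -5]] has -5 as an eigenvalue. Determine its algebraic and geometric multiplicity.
The characteristic polynomial is (x + 5)^3, so the factor x + 5 appears with exponent 3: the algebraic multiplicity is 3.

rank(A + 5I) = 2, so the eigenspace has dimension 3 - 2 = 1: the geometric multiplicity is 1.

Since 1 < 3, A is not diagonalizable.

algebraic multiplicity 3, geometric multiplicity 1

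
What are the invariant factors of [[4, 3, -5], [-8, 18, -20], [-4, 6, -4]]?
The Jordan structure of A has elementary divisors (x - 6)^2, (x - 6). Arranging the block sizes at each eigenvalue in decreasing order and taking row products gives the invariant factors.

Invariant factors (smallest first, each dividing the next): x - 6, (x - 6)^2.

Check: the last factor (x - 6)^2 is the minimal polynomial, and the product (x - 6)^3 is the characteristic polynomial.

x - 6, (x - 6)^2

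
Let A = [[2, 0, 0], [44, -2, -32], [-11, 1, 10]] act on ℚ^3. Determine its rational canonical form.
The invariant factors of A (the non-unit diagonal entries of the Smith normal form of xI - A over ℚ[x]) are x - 2, (x - 6)(x - 2), each dividing the next. The characteristic polynomial is their product, (x - 6)(x - 2)^2.

The rational canonical form is the block-diagonal matrix of companion matrices C(f_i):
R = [[2, 0, 0], [0, 0, -12], [0, 1, 8]].

R = [[2, 0, 0], [0, 0, -12], [0, 1, 8]]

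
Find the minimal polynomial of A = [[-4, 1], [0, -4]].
m_A(x) = (x + 4)^2

The characteristic polynomial factors as (x + 4)^2. The minimal polynomial is ∏(x - λ)^{k_λ} where k_λ is the size of the largest Jordan block at λ.

For λ = -4: rank(A + 4I) = 1, and the largest Jordan block has size 2 (the smallest k with rank((A + 4I)^k) = rank((A + 4I)^(k+1))).

So m_A(x) = (x + 4)^2.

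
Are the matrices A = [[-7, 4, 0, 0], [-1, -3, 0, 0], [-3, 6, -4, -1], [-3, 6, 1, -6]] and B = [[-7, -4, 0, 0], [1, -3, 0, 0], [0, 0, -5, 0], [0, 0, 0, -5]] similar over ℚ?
No.

Both have characteristic polynomial (x + 5)^4 and minimal polynomial (x + 5)^2. But rank(A + 5I) = 2 for A while rank(B + 5I) = 1 for B, so the number of Jordan blocks at λ = -5 differs. A and B are not similar.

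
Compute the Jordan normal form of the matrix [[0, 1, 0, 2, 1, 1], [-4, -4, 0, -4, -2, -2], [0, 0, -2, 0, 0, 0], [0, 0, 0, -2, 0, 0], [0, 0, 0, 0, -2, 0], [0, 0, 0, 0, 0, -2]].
J = [[-2, 1, 0, 0, 0, 0], [0, -2, 0, 0, 0, 0], [0, 0, -2, 0, 0, 0], [0, 0, 0, -2, 0, 0], [0, 0, 0, 0, -2, 0], [0, 0, 0, 0, 0, -2]]

The characteristic polynomial is det(xI - A) = (x + 2)^6, so the eigenvalues are -2 (algebraic multiplicity 6).

For λ = -2: rank(A + 2I) = 1, rank((A + 2I)^2) = 0. The eigenspace has dimension 6 - 1 = 5, so there are 5 Jordan blocks; the rank sequence gives block sizes [2, 1, 1, 1, 1].

Assembling the blocks gives the Jordan form J above.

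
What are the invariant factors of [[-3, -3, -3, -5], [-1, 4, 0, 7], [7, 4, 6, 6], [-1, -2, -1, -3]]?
x - 1, (x - 1)^3

The Jordan structure of A has elementary divisors (x - 1)^3, (x - 1). Arranging the block sizes at each eigenvalue in decreasing order and taking row products gives the invariant factors.

Invariant factors (smallest first, each dividing the next): x - 1, (x - 1)^3.

Check: the last factor (x - 1)^3 is the minimal polynomial, and the product (x - 1)^4 is the characteristic polynomial.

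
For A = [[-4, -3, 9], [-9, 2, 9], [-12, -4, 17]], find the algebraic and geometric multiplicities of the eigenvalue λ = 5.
The characteristic polynomial is (x - 5)^3, so the factor x - 5 appears with exponent 3: the algebraic multiplicity is 3.

rank(A - 5I) = 1, so the eigenspace has dimension 3 - 1 = 2: the geometric multiplicity is 2.

Since 2 < 3, A is not diagonalizable.

algebraic multiplicity 3, geometric multiplicity 2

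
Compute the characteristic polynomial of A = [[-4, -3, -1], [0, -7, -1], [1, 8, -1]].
χ_A(x) = (x + 4)^3

xI - A = [[x + 4, 3, 1], [0, x + 7, 1], [-1, -8, x + 1]].

Expanding det(xI - A) along the first row:
det(xI - A) = + (x + 4)·det([[x + 7, 1], [-8, x + 1]]) - (3)·det([[0, 1], [-1, x + 1]]) + (1)·det([[0, x + 7], [-1, -8]]).

Evaluating gives χ_A(x) = x^3 + 12x^2 + 48x + 64 = (x + 4)^3.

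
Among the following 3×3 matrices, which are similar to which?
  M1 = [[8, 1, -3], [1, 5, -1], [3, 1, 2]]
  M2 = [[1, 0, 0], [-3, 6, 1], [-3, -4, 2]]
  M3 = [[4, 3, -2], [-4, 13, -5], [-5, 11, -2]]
Characteristic polynomials: χ_{M1} = (x - 5)^3, χ_{M2} = (x - 4)^2(x - 1), χ_{M3} = (x - 5)^3.

{M1, M3}: invariant factors (x - 5)^3.

{M2}: invariant factors (x - 4)^2(x - 1).

Matrices are similar if and only if their invariant-factor lists agree; the partition into similarity classes is {M1, M3}, {M2}.

2 classes: {M1, M3}, {M2}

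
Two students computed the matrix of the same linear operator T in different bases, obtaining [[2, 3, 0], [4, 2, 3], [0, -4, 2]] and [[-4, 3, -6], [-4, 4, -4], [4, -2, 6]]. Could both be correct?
Both have characteristic polynomial (x - 2)^3, but the minimal polynomial of A is (x - 2)^3 while the minimal polynomial of B is (x - 2)^2. The minimal polynomial is a similarity invariant, so A and B are not similar.

No.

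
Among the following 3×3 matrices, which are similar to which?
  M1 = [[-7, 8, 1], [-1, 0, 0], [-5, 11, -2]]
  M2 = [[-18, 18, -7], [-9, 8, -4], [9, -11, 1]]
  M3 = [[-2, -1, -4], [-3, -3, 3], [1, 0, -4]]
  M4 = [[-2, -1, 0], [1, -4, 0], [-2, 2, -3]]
2 classes: {M1, M2, M3}, {M4}

Characteristic polynomials: χ_{M1} = (x + 3)^3, χ_{M2} = (x + 3)^3, χ_{M3} = (x + 3)^3, χ_{M4} = (x + 3)^3.

{M1, M2, M3}: invariant factors (x + 3)^3.

{M4}: invariant factors x + 3, (x + 3)^2.

Matrices are similar if and only if their invariant-factor lists agree; the partition into similarity classes is {M1, M2, M3}, {M4}.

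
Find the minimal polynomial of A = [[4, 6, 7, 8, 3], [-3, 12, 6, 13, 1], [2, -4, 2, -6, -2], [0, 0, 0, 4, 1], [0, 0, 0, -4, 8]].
m_A(x) = (x - 6)^3

The characteristic polynomial factors as (x - 6)^5. The minimal polynomial is ∏(x - λ)^{k_λ} where k_λ is the size of the largest Jordan block at λ.

For λ = 6: rank(A - 6I) = 3, and the largest Jordan block has size 3 (the smallest k with rank((A - 6I)^k) = rank((A - 6I)^(k+1))).

So m_A(x) = (x - 6)^3.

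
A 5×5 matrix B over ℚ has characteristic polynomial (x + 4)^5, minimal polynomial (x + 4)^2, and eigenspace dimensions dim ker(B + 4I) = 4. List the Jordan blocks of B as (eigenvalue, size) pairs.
λ = -4: algebraic multiplicity 5 (exponent in χ_B), largest block size 2 (exponent in m_B), 4 blocks (geometric multiplicity). These force block sizes [2, 1, 1, 1].

Jordan blocks: (-4, 2), (-4, 1), (-4, 1), (-4, 1)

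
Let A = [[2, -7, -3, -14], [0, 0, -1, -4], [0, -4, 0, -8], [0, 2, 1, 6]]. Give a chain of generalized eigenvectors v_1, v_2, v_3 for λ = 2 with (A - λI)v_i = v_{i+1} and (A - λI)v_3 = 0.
We seek v_1 ∈ ker((A - 2I)^3) \ ker((A - 2I)^2), then set v_{i+1} = (A - 2I) v_i.

One such chain is v_1 = [[0, -1, 1, 0]]^T, v_2 = [[4, 1, 2, -1]]^T, v_3 = [[1, 0, 0, 0]]^T. Check: (A - 2I) v_3 = [[0, 0, 0, 0]]^T = 0.

v_1 = [[0, -1, 1, 0]]^T, v_2 = [[4, 1, 2, -1]]^T, v_3 = [[1, 0, 0, 0]]^T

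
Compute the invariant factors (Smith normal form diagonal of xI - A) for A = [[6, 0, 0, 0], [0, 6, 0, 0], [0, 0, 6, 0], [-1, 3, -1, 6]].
x - 6, x - 6, (x - 6)^2

The Jordan structure of A has elementary divisors (x - 6)^2, (x - 6), (x - 6). Arranging the block sizes at each eigenvalue in decreasing order and taking row products gives the invariant factors.

Invariant factors (smallest first, each dividing the next): x - 6, x - 6, (x - 6)^2.

Check: the last factor (x - 6)^2 is the minimal polynomial, and the product (x - 6)^4 is the characteristic polynomial.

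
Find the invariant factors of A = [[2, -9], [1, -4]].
The Jordan structure of A has elementary divisors (x + 1)^2. Arranging the block sizes at each eigenvalue in decreasing order and taking row products gives the invariant factors.

Invariant factors (smallest first, each dividing the next): (x + 1)^2.

Check: the last factor (x + 1)^2 is the minimal polynomial, and the product (x + 1)^2 is the characteristic polynomial.

(x + 1)^2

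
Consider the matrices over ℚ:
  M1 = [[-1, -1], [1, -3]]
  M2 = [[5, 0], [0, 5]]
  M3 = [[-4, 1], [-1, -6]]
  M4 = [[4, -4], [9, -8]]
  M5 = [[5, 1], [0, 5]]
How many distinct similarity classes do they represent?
Characteristic polynomials: χ_{M1} = (x + 2)^2, χ_{M2} = (x - 5)^2, χ_{M3} = (x + 5)^2, χ_{M4} = (x + 2)^2, χ_{M5} = (x - 5)^2.

{M1, M4}: invariant factors (x + 2)^2.

{M2}: invariant factors x - 5, x - 5.

{M3}: invariant factors (x + 5)^2.

{M5}: invariant factors (x - 5)^2.

Matrices are similar if and only if their invariant-factor lists agree; the partition into similarity classes is {M1, M4}, {M2}, {M3}, {M5}.

4 classes: {M1, M4}, {M2}, {M3}, {M5}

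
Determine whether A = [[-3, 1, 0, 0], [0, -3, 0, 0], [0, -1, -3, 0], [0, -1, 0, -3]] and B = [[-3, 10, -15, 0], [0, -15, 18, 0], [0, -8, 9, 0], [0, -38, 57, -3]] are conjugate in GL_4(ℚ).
Two matrices over a field are similar if and only if they have the same invariant factors.

Both A and B have characteristic polynomial (x + 3)^4 and minimal polynomial (x + 3)^2. Computing further, both have invariant factors x + 3, x + 3, (x + 3)^2. Hence A and B are similar.

Yes.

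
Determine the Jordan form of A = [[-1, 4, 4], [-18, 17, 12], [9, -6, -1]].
J = [[5, 1, 0], [0, 5, 0], [0, 0, 5]]

The characteristic polynomial is det(xI - A) = (x - 5)^3, so the eigenvalues are 5 (algebraic multiplicity 3).

For λ = 5: rank(A - 5I) = 1, rank((A - 5I)^2) = 0. The eigenspace has dimension 3 - 1 = 2, so there are 2 Jordan blocks; the rank sequence gives block sizes [2, 1].

Assembling the blocks gives the Jordan form J above.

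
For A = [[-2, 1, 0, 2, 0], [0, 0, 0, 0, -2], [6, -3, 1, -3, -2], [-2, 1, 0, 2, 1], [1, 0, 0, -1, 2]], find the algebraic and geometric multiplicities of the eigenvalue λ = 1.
algebraic multiplicity 3, geometric multiplicity 1

The characteristic polynomial is x^2(x - 1)^3, so the factor x - 1 appears with exponent 3: the algebraic multiplicity is 3.

rank(A - I) = 4, so the eigenspace has dimension 5 - 4 = 1: the geometric multiplicity is 1.

Since 1 < 3, A is not diagonalizable.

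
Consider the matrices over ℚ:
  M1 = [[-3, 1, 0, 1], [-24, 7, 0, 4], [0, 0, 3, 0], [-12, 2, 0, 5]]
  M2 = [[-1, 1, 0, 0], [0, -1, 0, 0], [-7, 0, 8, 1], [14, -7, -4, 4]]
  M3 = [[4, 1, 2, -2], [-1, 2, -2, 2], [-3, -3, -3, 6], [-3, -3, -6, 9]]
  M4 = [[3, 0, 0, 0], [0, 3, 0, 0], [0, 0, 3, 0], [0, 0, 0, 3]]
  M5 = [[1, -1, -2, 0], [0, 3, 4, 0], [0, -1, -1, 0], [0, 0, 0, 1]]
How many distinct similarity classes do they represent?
4 classes: {M1, M3}, {M2}, {M4}, {M5}

Characteristic polynomials: χ_{M1} = (x - 3)^4, χ_{M2} = (x - 6)^2(x + 1)^2, χ_{M3} = (x - 3)^4, χ_{M4} = (x - 3)^4, χ_{M5} = (x - 1)^4.

{M1, M3}: invariant factors x - 3, x - 3, (x - 3)^2.

{M2}: invariant factors (x - 6)^2(x + 1)^2.

{M4}: invariant factors x - 3, x - 3, x - 3, x - 3.

{M5}: invariant factors x - 1, x - 1, (x - 1)^2.

Matrices are similar if and only if their invariant-factor lists agree; the partition into similarity classes is {M1, M3}, {M2}, {M4}, {M5}.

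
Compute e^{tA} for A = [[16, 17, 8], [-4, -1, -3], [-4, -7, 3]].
e^{tA} = [[(10*t + 1)*e^{6*t}, t*(34 - 5*t)*e^{6*t}/2, t*(5*t + 16)*e^{6*t}/2], [-4*t*e^{6*t}, (t^2 - 7*t + 1)*e^{6*t}, t*(-t - 3)*e^{6*t}], [-4*t*e^{6*t}, t*(t - 7)*e^{6*t}, (-t^2 - 3*t + 1)*e^{6*t}]]

A has Jordan form J = [[6, 1, 0], [0, 6, 1], [0, 0, 6]] with A = PJP^{-1}, so e^{tA} = P e^{tJ} P^{-1}.

For a Jordan block J_k(λ), e^{tJ_k(λ)} = e^{λt} · (I + tN + t^2 N^2/2! + ... + t^{k-1} N^{k-1}/(k-1)!) where N is the nilpotent superdiagonal part.

Assembling the blocks and conjugating back gives the entries of e^{tA} as shown above.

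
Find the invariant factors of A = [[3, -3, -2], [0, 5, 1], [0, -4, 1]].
The Jordan structure of A has elementary divisors (x - 3)^3. Arranging the block sizes at each eigenvalue in decreasing order and taking row products gives the invariant factors.

Invariant factors (smallest first, each dividing the next): (x - 3)^3.

Check: the last factor (x - 3)^3 is the minimal polynomial, and the product (x - 3)^3 is the characteristic polynomial.

(x - 3)^3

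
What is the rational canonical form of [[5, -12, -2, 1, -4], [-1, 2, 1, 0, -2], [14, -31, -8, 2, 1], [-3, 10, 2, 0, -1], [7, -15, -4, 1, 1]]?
R = [[0, 0, 0, 0, 0], [1, 0, 0, 0, -1], [0, 1, 0, 0, 0], [0, 0, 1, 0, -2], [0, 0, 0, 1, 0]]

The invariant factors of A (the non-unit diagonal entries of the Smith normal form of xI - A over ℚ[x]) are x(x^2 + 1)^2, each dividing the next. The characteristic polynomial is their product, x(x^2 + 1)^2.

The rational canonical form is the block-diagonal matrix of companion matrices C(f_i):
R = [[0, 0, 0, 0, 0], [1, 0, 0, 0, -1], [0, 1, 0, 0, 0], [0, 0, 1, 0, -2], [0, 0, 0, 1, 0]].

Note the characteristic polynomial does not split into linear factors over ℚ, so A has no Jordan form over ℚ; the rational canonical form exists over any field.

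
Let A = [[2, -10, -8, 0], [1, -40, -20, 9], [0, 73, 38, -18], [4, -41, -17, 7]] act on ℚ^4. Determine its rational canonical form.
R = [[0, 0, 0, 54], [1, 0, 0, -27], [0, 1, 0, -9], [0, 0, 1, 7]]

The invariant factors of A (the non-unit diagonal entries of the Smith normal form of xI - A over ℚ[x]) are (x - 3)^3(x + 2), each dividing the next. The characteristic polynomial is their product, (x - 3)^3(x + 2).

The rational canonical form is the block-diagonal matrix of companion matrices C(f_i):
R = [[0, 0, 0, 54], [1, 0, 0, -27], [0, 1, 0, -9], [0, 0, 1, 7]].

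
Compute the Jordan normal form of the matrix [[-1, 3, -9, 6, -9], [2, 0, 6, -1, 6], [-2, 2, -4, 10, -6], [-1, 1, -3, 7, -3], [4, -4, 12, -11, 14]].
J = [[2, 0, 0, 0, 0], [0, 2, 0, 0, 0], [0, 0, 2, 0, 0], [0, 0, 0, 5, 1], [0, 0, 0, 0, 5]]

The characteristic polynomial is det(xI - A) = (x - 5)^2(x - 2)^3, so the eigenvalues are 2 (algebraic multiplicity 3), 5 (algebraic multiplicity 2).

For λ = 2: rank(A - 2I) = 2. The eigenspace has dimension 5 - 2 = 3, so there are 3 Jordan blocks; the rank sequence gives block sizes [1, 1, 1].

For λ = 5: rank(A - 5I) = 4, rank((A - 5I)^2) = 3. The eigenspace has dimension 5 - 4 = 1, so there is 1 Jordan block; the rank sequence gives block sizes [2].

Assembling the blocks gives the Jordan form J above.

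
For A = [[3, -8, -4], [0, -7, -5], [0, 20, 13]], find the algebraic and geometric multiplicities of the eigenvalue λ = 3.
algebraic multiplicity 3, geometric multiplicity 2

The characteristic polynomial is (x - 3)^3, so the factor x - 3 appears with exponent 3: the algebraic multiplicity is 3.

rank(A - 3I) = 1, so the eigenspace has dimension 3 - 1 = 2: the geometric multiplicity is 2.

Since 2 < 3, A is not diagonalizable.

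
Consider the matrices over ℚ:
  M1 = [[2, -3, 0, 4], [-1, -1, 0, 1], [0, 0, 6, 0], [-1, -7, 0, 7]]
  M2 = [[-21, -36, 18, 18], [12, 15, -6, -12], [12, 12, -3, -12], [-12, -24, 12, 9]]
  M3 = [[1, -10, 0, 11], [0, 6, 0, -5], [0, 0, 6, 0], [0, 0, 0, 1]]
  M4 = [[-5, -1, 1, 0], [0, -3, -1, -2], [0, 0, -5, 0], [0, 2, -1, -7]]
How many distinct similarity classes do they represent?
3 classes: {M1, M3}, {M2}, {M4}

Characteristic polynomials: χ_{M1} = (x - 6)^2(x - 1)^2, χ_{M2} = (x - 3)^2(x + 3)^2, χ_{M3} = (x - 6)^2(x - 1)^2, χ_{M4} = (x + 5)^4.

{M1, M3}: invariant factors x - 6, (x - 6)(x - 1)^2.

{M2}: invariant factors (x - 3)(x + 3), (x - 3)(x + 3).

{M4}: invariant factors x + 5, (x + 5)^3.

Matrices are similar if and only if their invariant-factor lists agree; the partition into similarity classes is {M1, M3}, {M2}, {M4}.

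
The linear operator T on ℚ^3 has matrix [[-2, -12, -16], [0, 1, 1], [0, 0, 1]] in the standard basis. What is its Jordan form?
J = [[-2, 0, 0], [0, 1, 1], [0, 0, 1]]

The characteristic polynomial is det(xI - A) = (x - 1)^2(x + 2), so the eigenvalues are -2 (algebraic multiplicity 1), 1 (algebraic multiplicity 2).

For λ = -2: algebraic multiplicity 1 gives one 1×1 block.

For λ = 1: rank(A - I) = 2, rank((A - I)^2) = 1. The eigenspace has dimension 3 - 2 = 1, so there is 1 Jordan block; the rank sequence gives block sizes [2].

Assembling the blocks gives the Jordan form J above.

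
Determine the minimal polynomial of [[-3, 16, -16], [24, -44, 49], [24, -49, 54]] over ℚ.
The characteristic polynomial factors as (x - 5)^2(x + 3). The minimal polynomial is ∏(x - λ)^{k_λ} where k_λ is the size of the largest Jordan block at λ.

For λ = -3: rank(A + 3I) = 2, and the largest Jordan block has size 1 (the smallest k with rank((A + 3I)^k) = rank((A + 3I)^(k+1))).
For λ = 5: rank(A - 5I) = 2, and the largest Jordan block has size 2 (the smallest k with rank((A - 5I)^k) = rank((A - 5I)^(k+1))).

So m_A(x) = (x - 5)^2(x + 3).

m_A(x) = (x - 5)^2(x + 3)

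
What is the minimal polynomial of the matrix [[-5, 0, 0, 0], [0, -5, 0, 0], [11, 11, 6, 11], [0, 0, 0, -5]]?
The characteristic polynomial factors as (x - 6)(x + 5)^3. The minimal polynomial is ∏(x - λ)^{k_λ} where k_λ is the size of the largest Jordan block at λ.

For λ = -5: rank(A + 5I) = 1, and the largest Jordan block has size 1 (the smallest k with rank((A + 5I)^k) = rank((A + 5I)^(k+1))).
For λ = 6: rank(A - 6I) = 3, and the largest Jordan block has size 1 (the smallest k with rank((A - 6I)^k) = rank((A - 6I)^(k+1))).

So m_A(x) = (x - 6)(x + 5).

m_A(x) = (x - 6)(x + 5)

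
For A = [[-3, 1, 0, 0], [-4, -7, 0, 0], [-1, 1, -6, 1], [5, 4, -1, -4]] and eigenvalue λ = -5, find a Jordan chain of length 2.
We seek v_1 ∈ ker((A + 5I)^2) \ ker(A + 5I), then set v_{i+1} = (A + 5I) v_i.

One such chain is v_1 = [[0, 1, 0, -1]]^T, v_2 = [[1, -2, 0, 3]]^T. Check: (A + 5I) v_2 = [[0, 0, 0, 0]]^T = 0.

v_1 = [[0, 1, 0, -1]]^T, v_2 = [[1, -2, 0, 3]]^T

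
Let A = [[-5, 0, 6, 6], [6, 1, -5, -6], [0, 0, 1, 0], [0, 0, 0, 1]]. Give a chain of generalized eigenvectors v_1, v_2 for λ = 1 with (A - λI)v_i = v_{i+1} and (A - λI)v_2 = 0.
We seek v_1 ∈ ker((A - I)^2) \ ker(A - I), then set v_{i+1} = (A - I) v_i.

One such chain is v_1 = [[2, 1, 1, 1]]^T, v_2 = [[0, 1, 0, 0]]^T. Check: (A - I) v_2 = [[0, 0, 0, 0]]^T = 0.

v_1 = [[2, 1, 1, 1]]^T, v_2 = [[0, 1, 0, 0]]^T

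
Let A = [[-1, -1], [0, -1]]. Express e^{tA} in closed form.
e^{tA} = [[e^{-t}, -t*e^{-t}], [0, e^{-t}]]

A has Jordan form J = [[-1, 1], [0, -1]] with A = PJP^{-1}, so e^{tA} = P e^{tJ} P^{-1}.

For a Jordan block J_k(λ), e^{tJ_k(λ)} = e^{λt} · (I + tN + t^2 N^2/2! + ... + t^{k-1} N^{k-1}/(k-1)!) where N is the nilpotent superdiagonal part.

Assembling the blocks and conjugating back gives the entries of e^{tA} as shown above.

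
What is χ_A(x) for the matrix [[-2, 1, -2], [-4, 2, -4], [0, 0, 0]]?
χ_A(x) = x^3

xI - A = [[x + 2, -1, 2], [4, x - 2, 4], [0, 0, x]].

Expanding det(xI - A) along the first row:
det(xI - A) = + (x + 2)·det([[x - 2, 4], [0, x]]) - (-1)·det([[4, 4], [0, x]]) + (2)·det([[4, x - 2], [0, 0]]).

Evaluating gives χ_A(x) = x^3.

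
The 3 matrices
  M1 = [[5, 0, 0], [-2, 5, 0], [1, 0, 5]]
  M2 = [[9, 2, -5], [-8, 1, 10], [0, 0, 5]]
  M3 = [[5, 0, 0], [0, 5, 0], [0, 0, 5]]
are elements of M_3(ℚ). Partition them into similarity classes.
2 classes: {M1, M2}, {M3}

Characteristic polynomials: χ_{M1} = (x - 5)^3, χ_{M2} = (x - 5)^3, χ_{M3} = (x - 5)^3.

{M1, M2}: invariant factors x - 5, (x - 5)^2.

{M3}: invariant factors x - 5, x - 5, x - 5.

Matrices are similar if and only if their invariant-factor lists agree; the partition into similarity classes is {M1, M2}, {M3}.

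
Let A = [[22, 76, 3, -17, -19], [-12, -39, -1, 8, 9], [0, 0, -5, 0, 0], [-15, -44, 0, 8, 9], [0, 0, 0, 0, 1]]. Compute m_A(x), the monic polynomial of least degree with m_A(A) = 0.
m_A(x) = (x - 1)^2(x + 5)^3

The characteristic polynomial factors as (x - 1)^2(x + 5)^3. The minimal polynomial is ∏(x - λ)^{k_λ} where k_λ is the size of the largest Jordan block at λ.

For λ = -5: rank(A + 5I) = 4, and the largest Jordan block has size 3 (the smallest k with rank((A + 5I)^k) = rank((A + 5I)^(k+1))).
For λ = 1: rank(A - I) = 4, and the largest Jordan block has size 2 (the smallest k with rank((A - I)^k) = rank((A - I)^(k+1))).

So m_A(x) = (x - 1)^2(x + 5)^3.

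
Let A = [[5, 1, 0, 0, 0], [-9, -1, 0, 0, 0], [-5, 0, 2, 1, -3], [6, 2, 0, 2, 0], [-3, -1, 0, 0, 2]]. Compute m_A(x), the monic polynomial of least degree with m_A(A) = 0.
m_A(x) = (x - 2)^2

The characteristic polynomial factors as (x - 2)^5. The minimal polynomial is ∏(x - λ)^{k_λ} where k_λ is the size of the largest Jordan block at λ.

For λ = 2: rank(A - 2I) = 2, and the largest Jordan block has size 2 (the smallest k with rank((A - 2I)^k) = rank((A - 2I)^(k+1))).

So m_A(x) = (x - 2)^2.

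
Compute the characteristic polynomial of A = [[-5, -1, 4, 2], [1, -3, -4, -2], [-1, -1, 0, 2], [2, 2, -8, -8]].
xI - A = [[x + 5, 1, -4, -2], [-1, x + 3, 4, 2], [1, 1, x, -2], [-2, -2, 8, x + 8]].

Expanding det(xI - A) along the first row:
det(xI - A) = + (x + 5)·det([[x + 3, 4, 2], [1, x, -2], [-2, 8, x + 8]]) - (1)·det([[-1, 4, 2], [1, x, -2], [-2, 8, x + 8]]) + (-4)·det([[-1, x + 3, 2], [1, 1, -2], [-2, -2, x + 8]]) - (-2)·det([[-1, x + 3, 4], [1, 1, x], [-2, -2, 8]]).

Evaluating gives χ_A(x) = x^4 + 16x^3 + 96x^2 + 256x + 256 = (x + 4)^4.

χ_A(x) = (x + 4)^4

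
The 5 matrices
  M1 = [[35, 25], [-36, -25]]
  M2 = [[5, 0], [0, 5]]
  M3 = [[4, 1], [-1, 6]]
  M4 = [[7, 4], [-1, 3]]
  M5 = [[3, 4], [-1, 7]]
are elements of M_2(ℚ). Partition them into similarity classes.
Characteristic polynomials: χ_{M1} = (x - 5)^2, χ_{M2} = (x - 5)^2, χ_{M3} = (x - 5)^2, χ_{M4} = (x - 5)^2, χ_{M5} = (x - 5)^2.

{M1, M3, M4, M5}: invariant factors (x - 5)^2.

{M2}: invariant factors x - 5, x - 5.

Matrices are similar if and only if their invariant-factor lists agree; the partition into similarity classes is {M1, M3, M4, M5}, {M2}.

2 classes: {M1, M3, M4, M5}, {M2}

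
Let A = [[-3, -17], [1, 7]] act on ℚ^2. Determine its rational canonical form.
R = [[0, 4], [1, 4]]

The invariant factors of A (the non-unit diagonal entries of the Smith normal form of xI - A over ℚ[x]) are x^2 - 4x - 4, each dividing the next. The characteristic polynomial is their product, x^2 - 4x - 4.

The rational canonical form is the block-diagonal matrix of companion matrices C(f_i):
R = [[0, 4], [1, 4]].

Note the characteristic polynomial does not split into linear factors over ℚ, so A has no Jordan form over ℚ; the rational canonical form exists over any field.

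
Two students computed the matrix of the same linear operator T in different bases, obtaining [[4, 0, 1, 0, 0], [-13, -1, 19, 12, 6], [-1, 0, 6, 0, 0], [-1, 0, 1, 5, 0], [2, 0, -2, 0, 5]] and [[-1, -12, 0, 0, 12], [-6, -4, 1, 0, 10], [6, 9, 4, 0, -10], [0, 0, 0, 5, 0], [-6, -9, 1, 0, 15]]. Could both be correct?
Yes.

Two matrices over a field are similar if and only if they have the same invariant factors.

Both A and B have characteristic polynomial (x - 5)^4(x + 1) and minimal polynomial (x - 5)^2(x + 1). Computing further, both have invariant factors x - 5, x - 5, (x - 5)^2(x + 1). Hence A and B are similar.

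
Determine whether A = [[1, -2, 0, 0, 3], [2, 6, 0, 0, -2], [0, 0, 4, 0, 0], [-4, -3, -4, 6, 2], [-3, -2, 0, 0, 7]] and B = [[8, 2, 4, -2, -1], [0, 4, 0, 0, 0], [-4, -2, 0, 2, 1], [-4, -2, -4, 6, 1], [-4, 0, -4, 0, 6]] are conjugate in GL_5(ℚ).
No.

Both have characteristic polynomial (x - 6)^2(x - 4)^3, but the minimal polynomial of A is (x - 6)^2(x - 4)^2 while the minimal polynomial of B is (x - 6)^2(x - 4). The minimal polynomial is a similarity invariant, so A and B are not similar.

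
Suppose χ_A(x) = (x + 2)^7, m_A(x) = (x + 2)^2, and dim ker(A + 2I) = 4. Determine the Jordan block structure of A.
λ = -2: algebraic multiplicity 7 (exponent in χ_A), largest block size 2 (exponent in m_A), 4 blocks (geometric multiplicity). These force block sizes [2, 2, 2, 1].

Jordan blocks: (-2, 2), (-2, 2), (-2, 2), (-2, 1)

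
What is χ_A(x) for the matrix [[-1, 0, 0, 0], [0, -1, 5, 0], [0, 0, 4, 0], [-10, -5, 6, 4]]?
χ_A(x) = (x - 4)^2(x + 1)^2

xI - A = [[x + 1, 0, 0, 0], [0, x + 1, -5, 0], [0, 0, x - 4, 0], [10, 5, -6, x - 4]].

Expanding det(xI - A) along the first row:
det(xI - A) = + (x + 1)·det([[x + 1, -5, 0], [0, x - 4, 0], [5, -6, x - 4]]) - (0)·det([[0, -5, 0], [0, x - 4, 0], [10, -6, x - 4]]) + (0)·det([[0, x + 1, 0], [0, 0, 0], [10, 5, x - 4]]) - (0)·det([[0, x + 1, -5], [0, 0, x - 4], [10, 5, -6]]).

Evaluating gives χ_A(x) = x^4 - 6x^3 + x^2 + 24x + 16 = (x - 4)^2(x + 1)^2.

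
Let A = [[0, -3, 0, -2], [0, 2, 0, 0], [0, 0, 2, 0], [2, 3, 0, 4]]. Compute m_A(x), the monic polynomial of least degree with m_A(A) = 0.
m_A(x) = (x - 2)^2

The characteristic polynomial factors as (x - 2)^4. The minimal polynomial is ∏(x - λ)^{k_λ} where k_λ is the size of the largest Jordan block at λ.

For λ = 2: rank(A - 2I) = 1, and the largest Jordan block has size 2 (the smallest k with rank((A - 2I)^k) = rank((A - 2I)^(k+1))).

So m_A(x) = (x - 2)^2.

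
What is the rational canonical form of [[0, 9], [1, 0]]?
R = [[0, 9], [1, 0]]

The invariant factors of A (the non-unit diagonal entries of the Smith normal form of xI - A over ℚ[x]) are (x - 3)(x + 3), each dividing the next. The characteristic polynomial is their product, (x - 3)(x + 3).

The rational canonical form is the block-diagonal matrix of companion matrices C(f_i):
R = [[0, 9], [1, 0]].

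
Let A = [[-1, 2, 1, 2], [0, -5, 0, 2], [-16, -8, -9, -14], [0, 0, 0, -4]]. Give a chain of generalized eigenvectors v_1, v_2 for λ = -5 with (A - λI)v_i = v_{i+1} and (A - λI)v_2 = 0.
v_1 = [[1, 0, -3, 0]]^T, v_2 = [[1, 0, -4, 0]]^T

We seek v_1 ∈ ker((A + 5I)^2) \ ker(A + 5I), then set v_{i+1} = (A + 5I) v_i.

One such chain is v_1 = [[1, 0, -3, 0]]^T, v_2 = [[1, 0, -4, 0]]^T. Check: (A + 5I) v_2 = [[0, 0, 0, 0]]^T = 0.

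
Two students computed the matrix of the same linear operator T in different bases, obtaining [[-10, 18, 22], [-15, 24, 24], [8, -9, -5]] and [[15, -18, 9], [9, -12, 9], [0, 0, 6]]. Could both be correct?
No.

Both have characteristic polynomial (x - 6)^2(x + 3), but the minimal polynomial of A is (x - 6)^2(x + 3) while the minimal polynomial of B is (x - 6)(x + 3). The minimal polynomial is a similarity invariant, so A and B are not similar.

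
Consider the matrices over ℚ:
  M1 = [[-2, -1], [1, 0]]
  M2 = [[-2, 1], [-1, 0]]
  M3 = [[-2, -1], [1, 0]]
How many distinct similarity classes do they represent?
1 class: {M1, M2, M3}

Characteristic polynomials: χ_{M1} = (x + 1)^2, χ_{M2} = (x + 1)^2, χ_{M3} = (x + 1)^2.

{M1, M2, M3}: invariant factors (x + 1)^2.

Matrices are similar if and only if their invariant-factor lists agree; the partition into similarity classes is {M1, M2, M3}.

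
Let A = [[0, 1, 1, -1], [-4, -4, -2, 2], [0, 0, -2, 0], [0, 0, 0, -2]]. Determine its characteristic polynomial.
χ_A(x) = (x + 2)^4

xI - A = [[x, -1, -1, 1], [4, x + 4, 2, -2], [0, 0, x + 2, 0], [0, 0, 0, x + 2]].

Expanding det(xI - A) along the first row:
det(xI - A) = + (x)·det([[x + 4, 2, -2], [0, x + 2, 0], [0, 0, x + 2]]) - (-1)·det([[4, 2, -2], [0, x + 2, 0], [0, 0, x + 2]]) + (-1)·det([[4, x + 4, -2], [0, 0, 0], [0, 0, x + 2]]) - (1)·det([[4, x + 4, 2], [0, 0, x + 2], [0, 0, 0]]).

Evaluating gives χ_A(x) = x^4 + 8x^3 + 24x^2 + 32x + 16 = (x + 2)^4.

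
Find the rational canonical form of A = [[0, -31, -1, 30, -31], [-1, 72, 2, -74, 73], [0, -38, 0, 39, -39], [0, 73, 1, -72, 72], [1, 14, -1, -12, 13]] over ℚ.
The invariant factors of A (the non-unit diagonal entries of the Smith normal form of xI - A over ℚ[x]) are (x - 5)^2(x - 1)^3, each dividing the next. The characteristic polynomial is their product, (x - 5)^2(x - 1)^3.

The rational canonical form is the block-diagonal matrix of companion matrices C(f_i):
R = [[0, 0, 0, 0, 25], [1, 0, 0, 0, -85], [0, 1, 0, 0, 106], [0, 0, 1, 0, -58], [0, 0, 0, 1, 13]].

R = [[0, 0, 0, 0, 25], [1, 0, 0, 0, -85], [0, 1, 0, 0, 106], [0, 0, 1, 0, -58], [0, 0, 0, 1, 13]]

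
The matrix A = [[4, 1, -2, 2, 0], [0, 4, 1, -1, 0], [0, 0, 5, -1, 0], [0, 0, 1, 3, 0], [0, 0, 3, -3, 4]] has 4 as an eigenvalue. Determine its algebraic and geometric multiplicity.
algebraic multiplicity 5, geometric multiplicity 3

The characteristic polynomial is (x - 4)^5, so the factor x - 4 appears with exponent 5: the algebraic multiplicity is 5.

rank(A - 4I) = 2, so the eigenspace has dimension 5 - 2 = 3: the geometric multiplicity is 3.

Since 3 < 5, A is not diagonalizable.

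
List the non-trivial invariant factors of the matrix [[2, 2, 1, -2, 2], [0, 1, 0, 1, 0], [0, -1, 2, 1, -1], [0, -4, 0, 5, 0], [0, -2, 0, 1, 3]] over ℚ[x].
x - 3, (x - 3)^2(x - 2)^2

The Jordan structure of A has elementary divisors (x - 2)^2, (x - 3)^2, (x - 3). Arranging the block sizes at each eigenvalue in decreasing order and taking row products gives the invariant factors.

Invariant factors (smallest first, each dividing the next): x - 3, (x - 3)^2(x - 2)^2.

Check: the last factor (x - 3)^2(x - 2)^2 is the minimal polynomial, and the product (x - 3)^3(x - 2)^2 is the characteristic polynomial.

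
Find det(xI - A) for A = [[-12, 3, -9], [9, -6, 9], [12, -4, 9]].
χ_A(x) = (x + 3)^3

xI - A = [[x + 12, -3, 9], [-9, x + 6, -9], [-12, 4, x - 9]].

Expanding det(xI - A) along the first row:
det(xI - A) = + (x + 12)·det([[x + 6, -9], [4, x - 9]]) - (-3)·det([[-9, -9], [-12, x - 9]]) + (9)·det([[-9, x + 6], [-12, 4]]).

Evaluating gives χ_A(x) = x^3 + 9x^2 + 27x + 27 = (x + 3)^3.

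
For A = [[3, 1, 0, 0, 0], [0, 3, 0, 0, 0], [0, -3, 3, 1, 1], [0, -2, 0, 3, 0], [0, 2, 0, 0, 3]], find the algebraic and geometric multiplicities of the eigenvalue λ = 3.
The characteristic polynomial is (x - 3)^5, so the factor x - 3 appears with exponent 5: the algebraic multiplicity is 5.

rank(A - 3I) = 2, so the eigenspace has dimension 5 - 2 = 3: the geometric multiplicity is 3.

Since 3 < 5, A is not diagonalizable.

algebraic multiplicity 5, geometric multiplicity 3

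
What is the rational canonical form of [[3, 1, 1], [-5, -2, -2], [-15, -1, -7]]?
The invariant factors of A (the non-unit diagonal entries of the Smith normal form of xI - A over ℚ[x]) are (x + 2)(x^2 + 4x - 3), each dividing the next. The characteristic polynomial is their product, (x + 2)(x^2 + 4x - 3).

The rational canonical form is the block-diagonal matrix of companion matrices C(f_i):
R = [[0, 0, 6], [1, 0, -5], [0, 1, -6]].

Note the characteristic polynomial does not split into linear factors over ℚ, so A has no Jordan form over ℚ; the rational canonical form exists over any field.

R = [[0, 0, 6], [1, 0, -5], [0, 1, -6]]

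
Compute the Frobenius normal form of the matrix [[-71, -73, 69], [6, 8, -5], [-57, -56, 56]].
R = [[0, 0, 75], [1, 0, 5], [0, 1, -7]]

The invariant factors of A (the non-unit diagonal entries of the Smith normal form of xI - A over ℚ[x]) are (x - 3)(x + 5)^2, each dividing the next. The characteristic polynomial is their product, (x - 3)(x + 5)^2.

The rational canonical form is the block-diagonal matrix of companion matrices C(f_i):
R = [[0, 0, 75], [1, 0, 5], [0, 1, -7]].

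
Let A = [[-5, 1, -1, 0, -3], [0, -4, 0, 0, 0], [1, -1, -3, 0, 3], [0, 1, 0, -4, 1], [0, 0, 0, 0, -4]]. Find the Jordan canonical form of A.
The characteristic polynomial is det(xI - A) = (x + 4)^5, so the eigenvalues are -4 (algebraic multiplicity 5).

For λ = -4: rank(A + 4I) = 2, rank((A + 4I)^2) = 0. The eigenspace has dimension 5 - 2 = 3, so there are 3 Jordan blocks; the rank sequence gives block sizes [2, 2, 1].

Assembling the blocks gives the Jordan form J above.

J = [[-4, 1, 0, 0, 0], [0, -4, 0, 0, 0], [0, 0, -4, 1, 0], [0, 0, 0, -4, 0], [0, 0, 0, 0, -4]]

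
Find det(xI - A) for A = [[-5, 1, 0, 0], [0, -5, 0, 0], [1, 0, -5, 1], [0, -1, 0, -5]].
xI - A = [[x + 5, -1, 0, 0], [0, x + 5, 0, 0], [-1, 0, x + 5, -1], [0, 1, 0, x + 5]].

Expanding det(xI - A) along the first row:
det(xI - A) = + (x + 5)·det([[x + 5, 0, 0], [0, x + 5, -1], [1, 0, x + 5]]) - (-1)·det([[0, 0, 0], [-1, x + 5, -1], [0, 0, x + 5]]) + (0)·det([[0, x + 5, 0], [-1, 0, -1], [0, 1, x + 5]]) - (0)·det([[0, x + 5, 0], [-1, 0, x + 5], [0, 1, 0]]).

Evaluating gives χ_A(x) = x^4 + 20x^3 + 150x^2 + 500x + 625 = (x + 5)^4.

χ_A(x) = (x + 5)^4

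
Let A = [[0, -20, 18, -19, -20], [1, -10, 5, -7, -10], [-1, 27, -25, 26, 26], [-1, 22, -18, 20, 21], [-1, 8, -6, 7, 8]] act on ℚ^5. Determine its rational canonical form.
R = [[0, 0, 0, 0, -25], [1, 0, 0, 0, 5], [0, 1, 0, 0, 31], [0, 0, 1, 0, -5], [0, 0, 0, 1, -7]]

The invariant factors of A (the non-unit diagonal entries of the Smith normal form of xI - A over ℚ[x]) are (x + 1)(x^2 + 3x - 5)^2, each dividing the next. The characteristic polynomial is their product, (x + 1)(x^2 + 3x - 5)^2.

The rational canonical form is the block-diagonal matrix of companion matrices C(f_i):
R = [[0, 0, 0, 0, -25], [1, 0, 0, 0, 5], [0, 1, 0, 0, 31], [0, 0, 1, 0, -5], [0, 0, 0, 1, -7]].

Note the characteristic polynomial does not split into linear factors over ℚ, so A has no Jordan form over ℚ; the rational canonical form exists over any field.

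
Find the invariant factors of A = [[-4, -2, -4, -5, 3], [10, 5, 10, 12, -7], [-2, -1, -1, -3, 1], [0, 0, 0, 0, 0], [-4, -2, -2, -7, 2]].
x^3(x - 1)^2

The Jordan structure of A has elementary divisors x^3, (x - 1)^2. Arranging the block sizes at each eigenvalue in decreasing order and taking row products gives the invariant factors.

Invariant factors (smallest first, each dividing the next): x^3(x - 1)^2.

Check: the last factor x^3(x - 1)^2 is the minimal polynomial, and the product x^3(x - 1)^2 is the characteristic polynomial.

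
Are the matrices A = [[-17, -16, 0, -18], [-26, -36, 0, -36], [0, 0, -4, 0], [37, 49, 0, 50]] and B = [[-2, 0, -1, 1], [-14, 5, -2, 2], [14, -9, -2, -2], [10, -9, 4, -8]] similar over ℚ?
Two matrices over a field are similar if and only if they have the same invariant factors.

Both A and B have characteristic polynomial (x - 5)(x + 4)^3 and minimal polynomial (x - 5)(x + 4)^2. Computing further, both have invariant factors x + 4, (x - 5)(x + 4)^2. Hence A and B are similar.

Yes.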